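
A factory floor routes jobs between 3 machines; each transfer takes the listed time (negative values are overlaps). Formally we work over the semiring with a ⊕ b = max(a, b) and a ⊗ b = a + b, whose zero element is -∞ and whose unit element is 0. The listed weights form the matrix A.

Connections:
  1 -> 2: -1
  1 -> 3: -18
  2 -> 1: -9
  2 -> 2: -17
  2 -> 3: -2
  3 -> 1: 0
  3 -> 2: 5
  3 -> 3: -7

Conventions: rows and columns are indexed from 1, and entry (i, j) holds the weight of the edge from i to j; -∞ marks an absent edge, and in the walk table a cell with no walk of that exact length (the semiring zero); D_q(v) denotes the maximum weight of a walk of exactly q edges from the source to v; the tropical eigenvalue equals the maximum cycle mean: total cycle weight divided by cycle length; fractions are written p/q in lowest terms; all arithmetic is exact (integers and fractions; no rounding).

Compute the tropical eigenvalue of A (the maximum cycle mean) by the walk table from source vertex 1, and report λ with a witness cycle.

q=0: [0, -∞, -∞]
q=1: [-∞, -1, -18]
q=2: [-10, -13, -3]
q=3: [-3, 2, -10]
Optimal cycle mean attained by: cycle 2->3->2, total (-2) + 5, length 2.
Answer: λ = 3/2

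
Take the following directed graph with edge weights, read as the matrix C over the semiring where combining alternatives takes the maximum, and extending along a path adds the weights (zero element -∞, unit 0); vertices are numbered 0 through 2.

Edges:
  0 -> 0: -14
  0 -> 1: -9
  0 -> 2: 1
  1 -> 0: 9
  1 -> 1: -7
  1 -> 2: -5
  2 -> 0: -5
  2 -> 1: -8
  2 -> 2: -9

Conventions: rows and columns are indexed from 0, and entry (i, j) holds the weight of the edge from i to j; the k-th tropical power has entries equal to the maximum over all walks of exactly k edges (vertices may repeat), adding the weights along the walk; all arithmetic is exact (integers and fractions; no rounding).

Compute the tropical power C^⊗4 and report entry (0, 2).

C^⊗2:
  [0, -7, -8]
  [2, 0, 10]
  [1, -14, -4]
C^⊗3:
  [2, -9, 1]
  [9, 2, 3]
  [-5, -8, 2]
C^⊗4:
  [0, -7, 3]
  [11, 0, 10]
  [1, -6, -4]
Key observation: the optimum is the walk 0->2->1->0->2, with weight 1 + (-8) + 9 + 1 = 3.
Optimal value attained by: walk 0->2->1->0->2.
Answer: (C^⊗4)[0][2] = 3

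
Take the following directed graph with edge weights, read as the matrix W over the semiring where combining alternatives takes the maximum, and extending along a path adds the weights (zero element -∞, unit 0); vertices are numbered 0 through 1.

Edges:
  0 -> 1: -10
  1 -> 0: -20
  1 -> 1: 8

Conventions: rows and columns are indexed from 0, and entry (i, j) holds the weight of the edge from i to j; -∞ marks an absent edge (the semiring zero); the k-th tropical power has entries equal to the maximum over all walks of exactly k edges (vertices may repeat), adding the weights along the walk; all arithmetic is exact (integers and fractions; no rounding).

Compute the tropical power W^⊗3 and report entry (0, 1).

W^⊗2:
  [-30, -2]
  [-12, 16]
W^⊗3:
  [-22, 6]
  [-4, 24]
Key observation: the optimum is the walk 0->1->1->1, with weight (-10) + 8 + 8 = 6.
Optimal value attained by: walk 0->1->1->1.
Answer: (W^⊗3)[0][1] = 6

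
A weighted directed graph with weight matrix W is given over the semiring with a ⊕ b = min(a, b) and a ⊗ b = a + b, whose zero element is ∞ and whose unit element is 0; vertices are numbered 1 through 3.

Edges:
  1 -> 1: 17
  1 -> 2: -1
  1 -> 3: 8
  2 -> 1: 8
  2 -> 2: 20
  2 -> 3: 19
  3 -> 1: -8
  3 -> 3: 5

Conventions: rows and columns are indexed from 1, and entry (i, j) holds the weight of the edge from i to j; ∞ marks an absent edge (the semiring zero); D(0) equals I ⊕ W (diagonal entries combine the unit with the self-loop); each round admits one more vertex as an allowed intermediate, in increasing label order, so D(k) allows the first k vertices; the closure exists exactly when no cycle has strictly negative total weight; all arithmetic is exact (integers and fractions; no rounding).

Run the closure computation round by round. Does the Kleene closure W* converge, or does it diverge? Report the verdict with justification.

D(0):
  [0, -1, 8]
  [8, 0, 19]
  [-8, ∞, 0]
D(1):
  [0, -1, 8]
  [8, 0, 16]
  [-8, -9, 0]
D(2):
  [0, -1, 8]
  [8, 0, 16]
  [-8, -9, 0]
D(3):
  [0, -1, 8]
  [8, 0, 16]
  [-8, -9, 0]
Key observation: every diagonal entry stays at the unit through all rounds, so no improving cycle exists.
Answer: CONVERGES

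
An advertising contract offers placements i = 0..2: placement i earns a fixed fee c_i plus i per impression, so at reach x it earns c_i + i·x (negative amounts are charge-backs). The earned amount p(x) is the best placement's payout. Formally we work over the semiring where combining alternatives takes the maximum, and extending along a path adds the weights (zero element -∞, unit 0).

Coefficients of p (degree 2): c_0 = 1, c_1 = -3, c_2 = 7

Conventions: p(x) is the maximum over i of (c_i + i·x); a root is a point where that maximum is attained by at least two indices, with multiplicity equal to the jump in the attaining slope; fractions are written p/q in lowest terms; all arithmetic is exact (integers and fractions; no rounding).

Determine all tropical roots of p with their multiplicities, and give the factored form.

hull edge (i=0, c=1) to (i=2, c=7): slope 3, span 2
Factored form: p(x) = 7 ⊗ (x ⊕ (-3)) ⊗ (x ⊕ (-3))
Answer: roots = -3 (mult 2)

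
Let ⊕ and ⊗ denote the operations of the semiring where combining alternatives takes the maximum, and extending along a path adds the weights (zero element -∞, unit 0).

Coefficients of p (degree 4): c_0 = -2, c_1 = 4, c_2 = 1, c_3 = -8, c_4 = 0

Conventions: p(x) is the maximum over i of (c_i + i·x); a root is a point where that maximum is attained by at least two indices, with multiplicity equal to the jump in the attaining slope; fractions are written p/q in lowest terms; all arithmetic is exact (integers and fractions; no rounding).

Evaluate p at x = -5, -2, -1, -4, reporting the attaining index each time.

p(-5) = max(-2+0·(-5)=-2, 4+1·(-5)=-1, 1+2·(-5)=-9, -8+3·(-5)=-23, 0+4·(-5)=-20) = -1 (attained by i=1)
p(-2) = max(-2+0·(-2)=-2, 4+1·(-2)=2, 1+2·(-2)=-3, -8+3·(-2)=-14, 0+4·(-2)=-8) = 2 (attained by i=1)
p(-1) = max(-2+0·(-1)=-2, 4+1·(-1)=3, 1+2·(-1)=-1, -8+3·(-1)=-11, 0+4·(-1)=-4) = 3 (attained by i=1)
p(-4) = max(-2+0·(-4)=-2, 4+1·(-4)=0, 1+2·(-4)=-7, -8+3·(-4)=-20, 0+4·(-4)=-16) = 0 (attained by i=1)
Answer: p(-5) = -1; p(-2) = 2; p(-1) = 3; p(-4) = 0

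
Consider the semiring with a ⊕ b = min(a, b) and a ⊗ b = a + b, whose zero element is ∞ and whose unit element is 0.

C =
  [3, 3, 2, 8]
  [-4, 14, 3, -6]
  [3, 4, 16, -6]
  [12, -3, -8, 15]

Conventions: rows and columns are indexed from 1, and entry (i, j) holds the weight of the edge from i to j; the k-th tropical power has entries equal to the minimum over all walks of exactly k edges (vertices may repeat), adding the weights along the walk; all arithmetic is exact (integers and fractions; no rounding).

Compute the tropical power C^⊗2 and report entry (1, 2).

C^⊗2:
  [-1, 5, 0, -4]
  [-1, -9, -14, -3]
  [0, -9, -14, -2]
  [-7, -4, 0, -14]
Key observation: the optimum is the walk 1->4->2, with weight 8 + (-3) = 5.
Optimal value attained by: walk 1->4->2.
Answer: (C^⊗2)[1][2] = 5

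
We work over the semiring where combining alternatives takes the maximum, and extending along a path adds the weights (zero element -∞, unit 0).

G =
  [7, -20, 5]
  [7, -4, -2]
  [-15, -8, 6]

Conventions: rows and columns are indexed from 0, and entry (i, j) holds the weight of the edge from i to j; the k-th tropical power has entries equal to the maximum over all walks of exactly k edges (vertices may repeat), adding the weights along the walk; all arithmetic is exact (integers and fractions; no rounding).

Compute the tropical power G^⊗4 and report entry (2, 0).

G^⊗2:
  [14, -3, 12]
  [14, -8, 12]
  [-1, -2, 12]
G^⊗3:
  [21, 4, 19]
  [21, 4, 19]
  [6, 4, 18]
G^⊗4:
  [28, 11, 26]
  [28, 11, 26]
  [13, 10, 24]
Key observation: the optimum is the walk 2->1->0->0->0, with weight (-8) + 7 + 7 + 7 = 13.
Optimal value attained by: walk 2->1->0->0->0.
Answer: (G^⊗4)[2][0] = 13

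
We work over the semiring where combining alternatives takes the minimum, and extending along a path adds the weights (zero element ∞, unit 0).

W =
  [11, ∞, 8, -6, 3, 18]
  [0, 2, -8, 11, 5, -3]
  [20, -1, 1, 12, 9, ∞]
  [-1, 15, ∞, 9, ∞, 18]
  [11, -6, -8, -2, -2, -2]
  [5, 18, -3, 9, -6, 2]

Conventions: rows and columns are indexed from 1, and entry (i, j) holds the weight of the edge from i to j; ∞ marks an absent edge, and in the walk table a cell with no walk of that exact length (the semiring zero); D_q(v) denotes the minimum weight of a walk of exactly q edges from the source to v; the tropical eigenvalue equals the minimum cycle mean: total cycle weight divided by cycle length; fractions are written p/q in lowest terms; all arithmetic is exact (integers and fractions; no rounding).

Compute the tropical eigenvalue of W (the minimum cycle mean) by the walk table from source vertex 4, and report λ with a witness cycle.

q=0: [∞, ∞, ∞, 0, ∞, ∞]
q=1: [-1, 15, ∞, 9, ∞, 18]
q=2: [8, 17, 7, -7, 2, 12]
q=3: [-8, -4, -6, 0, 0, 0]
q=4: [-4, -7, -12, -14, -6, -7]
q=5: [-15, -13, -15, -10, -13, -10]
q=6: [-13, -19, -21, -21, -16, -16]
Optimal cycle mean attained by: cycle 2->6->5->2, total (-3) + (-6) + (-6), length 3.
Answer: λ = -5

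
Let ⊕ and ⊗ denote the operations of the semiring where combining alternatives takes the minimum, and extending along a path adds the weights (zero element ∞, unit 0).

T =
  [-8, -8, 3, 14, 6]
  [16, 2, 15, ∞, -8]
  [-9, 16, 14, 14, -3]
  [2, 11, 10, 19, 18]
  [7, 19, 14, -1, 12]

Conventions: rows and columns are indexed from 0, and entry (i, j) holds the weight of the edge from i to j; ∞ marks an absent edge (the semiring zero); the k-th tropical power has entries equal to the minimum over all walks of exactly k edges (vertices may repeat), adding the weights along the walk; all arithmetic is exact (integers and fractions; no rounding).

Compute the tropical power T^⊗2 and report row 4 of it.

T^⊗2:
  [-16, -16, -5, 5, -16]
  [-1, 4, 6, -9, -6]
  [-17, -17, -6, -4, -3]
  [-6, -6, 5, 16, 3]
  [-1, -1, 9, 11, 11]
Answer: row 4 of T^⊗2 = [-1, -1, 9, 11, 11]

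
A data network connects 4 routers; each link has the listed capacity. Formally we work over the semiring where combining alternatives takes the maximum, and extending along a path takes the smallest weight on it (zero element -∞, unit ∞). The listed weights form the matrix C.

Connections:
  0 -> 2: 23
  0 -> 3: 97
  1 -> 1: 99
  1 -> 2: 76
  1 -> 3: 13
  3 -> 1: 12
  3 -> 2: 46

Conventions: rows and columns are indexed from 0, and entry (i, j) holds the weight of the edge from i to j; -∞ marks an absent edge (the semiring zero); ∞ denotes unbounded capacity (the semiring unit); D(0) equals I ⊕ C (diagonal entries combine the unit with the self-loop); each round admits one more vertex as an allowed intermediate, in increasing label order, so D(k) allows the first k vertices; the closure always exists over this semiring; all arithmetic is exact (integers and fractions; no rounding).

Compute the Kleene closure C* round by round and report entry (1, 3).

D(0):
  [∞, -∞, 23, 97]
  [-∞, ∞, 76, 13]
  [-∞, -∞, ∞, -∞]
  [-∞, 12, 46, ∞]
D(1):
  [∞, -∞, 23, 97]
  [-∞, ∞, 76, 13]
  [-∞, -∞, ∞, -∞]
  [-∞, 12, 46, ∞]
D(2):
  [∞, -∞, 23, 97]
  [-∞, ∞, 76, 13]
  [-∞, -∞, ∞, -∞]
  [-∞, 12, 46, ∞]
D(3):
  [∞, -∞, 23, 97]
  [-∞, ∞, 76, 13]
  [-∞, -∞, ∞, -∞]
  [-∞, 12, 46, ∞]
D(4):
  [∞, 12, 46, 97]
  [-∞, ∞, 76, 13]
  [-∞, -∞, ∞, -∞]
  [-∞, 12, 46, ∞]
Answer: C*[1][3] = 13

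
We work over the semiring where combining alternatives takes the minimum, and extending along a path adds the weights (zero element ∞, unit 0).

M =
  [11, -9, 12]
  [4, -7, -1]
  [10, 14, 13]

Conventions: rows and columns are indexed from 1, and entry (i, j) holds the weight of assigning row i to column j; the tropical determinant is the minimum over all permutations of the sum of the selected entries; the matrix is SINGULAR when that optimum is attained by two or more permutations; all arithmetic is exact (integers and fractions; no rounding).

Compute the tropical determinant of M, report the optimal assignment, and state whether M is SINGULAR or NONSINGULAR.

σ = (1, 2, 3): 11 + (-7) + 13 = 17
σ = (1, 3, 2): 11 + (-1) + 14 = 24
σ = (2, 1, 3): (-9) + 4 + 13 = 8
σ = (2, 3, 1): (-9) + (-1) + 10 = 0
σ = (3, 1, 2): 12 + 4 + 14 = 30
σ = (3, 2, 1): 12 + (-7) + 10 = 15
Optimal value attained by: σ = (2, 3, 1).
Answer: det⊕(M) = 0; verdict: NONSINGULAR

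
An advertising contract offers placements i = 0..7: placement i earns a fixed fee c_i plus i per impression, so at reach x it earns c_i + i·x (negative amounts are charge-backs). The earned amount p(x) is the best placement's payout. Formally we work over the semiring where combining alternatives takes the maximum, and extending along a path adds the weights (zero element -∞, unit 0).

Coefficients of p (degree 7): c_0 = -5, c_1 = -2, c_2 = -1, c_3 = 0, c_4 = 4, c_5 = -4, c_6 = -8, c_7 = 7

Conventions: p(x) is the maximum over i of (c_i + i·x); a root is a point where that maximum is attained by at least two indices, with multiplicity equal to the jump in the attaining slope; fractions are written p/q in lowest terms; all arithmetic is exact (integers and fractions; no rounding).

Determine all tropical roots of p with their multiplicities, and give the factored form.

hull edge (i=0, c=-5) to (i=1, c=-2): slope 3, span 1
hull edge (i=1, c=-2) to (i=4, c=4): slope 2, span 3
hull edge (i=4, c=4) to (i=7, c=7): slope 1, span 3
Factored form: p(x) = 7 ⊗ (x ⊕ (-3)) ⊗ (x ⊕ (-2)) ⊗ (x ⊕ (-2)) ⊗ (x ⊕ (-2)) ⊗ (x ⊕ (-1)) ⊗ (x ⊕ (-1)) ⊗ (x ⊕ (-1))
Answer: roots = -3 (mult 1), -2 (mult 3), -1 (mult 3)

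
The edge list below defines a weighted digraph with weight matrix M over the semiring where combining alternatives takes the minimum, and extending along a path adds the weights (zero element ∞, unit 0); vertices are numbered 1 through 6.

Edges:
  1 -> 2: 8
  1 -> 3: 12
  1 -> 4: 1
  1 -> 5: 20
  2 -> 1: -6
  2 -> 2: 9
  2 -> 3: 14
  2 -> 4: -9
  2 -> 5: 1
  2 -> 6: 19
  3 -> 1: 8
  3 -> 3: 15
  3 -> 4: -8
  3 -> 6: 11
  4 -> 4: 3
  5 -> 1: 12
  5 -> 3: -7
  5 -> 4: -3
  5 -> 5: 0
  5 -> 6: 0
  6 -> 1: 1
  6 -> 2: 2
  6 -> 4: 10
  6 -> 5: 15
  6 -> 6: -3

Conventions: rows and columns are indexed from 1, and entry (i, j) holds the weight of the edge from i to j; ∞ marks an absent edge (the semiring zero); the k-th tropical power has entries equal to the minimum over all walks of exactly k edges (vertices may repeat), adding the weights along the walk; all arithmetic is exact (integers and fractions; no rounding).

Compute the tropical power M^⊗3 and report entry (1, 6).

M^⊗2:
  [2, 17, 13, -1, 9, 20]
  [3, 2, -6, -6, 1, 1]
  [12, 13, 20, -5, 26, 8]
  [∞, ∞, ∞, 6, ∞, ∞]
  [1, 2, -7, -15, 0, -3]
  [-4, -1, 8, -7, 3, -6]
M^⊗3:
  [11, 10, 2, 2, 9, 9]
  [-4, 3, -6, -14, 1, -2]
  [7, 10, 19, -2, 14, 5]
  [∞, ∞, ∞, 9, ∞, ∞]
  [-4, -1, -7, -15, 0, -6]
  [-7, -4, -4, -10, 0, -9]
Key observation: the optimum is the walk 1->2->5->6, with weight 8 + 1 + 0 = 9.
Optimal value attained by: walk 1->2->5->6.
Answer: (M^⊗3)[1][6] = 9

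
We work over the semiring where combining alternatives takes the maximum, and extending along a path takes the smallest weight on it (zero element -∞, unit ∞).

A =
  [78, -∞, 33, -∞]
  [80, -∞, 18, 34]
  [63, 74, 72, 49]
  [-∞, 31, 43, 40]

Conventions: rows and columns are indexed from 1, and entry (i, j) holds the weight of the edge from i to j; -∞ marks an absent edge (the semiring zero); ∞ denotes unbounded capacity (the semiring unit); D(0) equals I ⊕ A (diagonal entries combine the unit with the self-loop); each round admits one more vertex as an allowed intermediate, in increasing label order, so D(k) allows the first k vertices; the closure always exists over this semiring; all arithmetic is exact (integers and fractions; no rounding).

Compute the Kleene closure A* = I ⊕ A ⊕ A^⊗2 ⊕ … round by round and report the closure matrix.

D(0):
  [∞, -∞, 33, -∞]
  [80, ∞, 18, 34]
  [63, 74, ∞, 49]
  [-∞, 31, 43, ∞]
D(1):
  [∞, -∞, 33, -∞]
  [80, ∞, 33, 34]
  [63, 74, ∞, 49]
  [-∞, 31, 43, ∞]
D(2):
  [∞, -∞, 33, -∞]
  [80, ∞, 33, 34]
  [74, 74, ∞, 49]
  [31, 31, 43, ∞]
D(3):
  [∞, 33, 33, 33]
  [80, ∞, 33, 34]
  [74, 74, ∞, 49]
  [43, 43, 43, ∞]
D(4):
  [∞, 33, 33, 33]
  [80, ∞, 34, 34]
  [74, 74, ∞, 49]
  [43, 43, 43, ∞]
Answer: A* = [[∞, 33, 33, 33], [80, ∞, 34, 34], [74, 74, ∞, 49], [43, 43, 43, ∞]]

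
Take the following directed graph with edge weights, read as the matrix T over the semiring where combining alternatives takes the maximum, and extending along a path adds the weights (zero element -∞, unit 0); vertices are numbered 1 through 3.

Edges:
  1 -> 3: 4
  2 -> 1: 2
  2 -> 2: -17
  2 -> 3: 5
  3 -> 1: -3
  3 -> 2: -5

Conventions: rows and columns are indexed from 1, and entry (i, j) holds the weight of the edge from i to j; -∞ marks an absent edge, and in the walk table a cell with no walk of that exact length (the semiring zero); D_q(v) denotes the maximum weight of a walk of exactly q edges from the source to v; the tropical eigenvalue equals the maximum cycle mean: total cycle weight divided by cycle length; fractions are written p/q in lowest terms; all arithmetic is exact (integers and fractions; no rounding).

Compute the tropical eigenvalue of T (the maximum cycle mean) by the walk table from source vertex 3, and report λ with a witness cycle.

q=0: [-∞, -∞, 0]
q=1: [-3, -5, -∞]
q=2: [-3, -22, 1]
q=3: [-2, -4, 1]
Optimal cycle mean attained by: cycle 1->3->1, total 4 + (-3), length 2.
Answer: λ = 1/2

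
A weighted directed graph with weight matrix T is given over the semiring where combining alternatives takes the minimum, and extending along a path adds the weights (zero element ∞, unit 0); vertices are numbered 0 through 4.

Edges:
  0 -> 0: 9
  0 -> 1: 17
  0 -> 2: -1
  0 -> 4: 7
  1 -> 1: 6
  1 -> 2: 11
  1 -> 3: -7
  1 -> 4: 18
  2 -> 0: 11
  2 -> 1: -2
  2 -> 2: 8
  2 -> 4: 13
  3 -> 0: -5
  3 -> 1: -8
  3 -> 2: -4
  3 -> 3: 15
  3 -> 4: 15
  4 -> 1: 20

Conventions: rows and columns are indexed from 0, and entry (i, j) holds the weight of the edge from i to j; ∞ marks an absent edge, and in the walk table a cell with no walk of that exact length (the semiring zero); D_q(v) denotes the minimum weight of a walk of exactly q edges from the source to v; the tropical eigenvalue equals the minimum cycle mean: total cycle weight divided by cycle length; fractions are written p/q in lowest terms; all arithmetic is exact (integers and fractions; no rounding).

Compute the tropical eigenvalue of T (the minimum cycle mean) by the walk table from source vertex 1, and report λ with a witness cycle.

q=0: [∞, 0, ∞, ∞, ∞]
q=1: [∞, 6, 11, -7, 18]
q=2: [-12, -15, -11, -1, 8]
q=3: [-6, -13, -13, -22, -5]
q=4: [-27, -30, -26, -20, -7]
q=5: [-25, -28, -28, -37, -20]
Optimal cycle mean attained by: cycle 1->3->1, total (-7) + (-8), length 2.
Answer: λ = -15/2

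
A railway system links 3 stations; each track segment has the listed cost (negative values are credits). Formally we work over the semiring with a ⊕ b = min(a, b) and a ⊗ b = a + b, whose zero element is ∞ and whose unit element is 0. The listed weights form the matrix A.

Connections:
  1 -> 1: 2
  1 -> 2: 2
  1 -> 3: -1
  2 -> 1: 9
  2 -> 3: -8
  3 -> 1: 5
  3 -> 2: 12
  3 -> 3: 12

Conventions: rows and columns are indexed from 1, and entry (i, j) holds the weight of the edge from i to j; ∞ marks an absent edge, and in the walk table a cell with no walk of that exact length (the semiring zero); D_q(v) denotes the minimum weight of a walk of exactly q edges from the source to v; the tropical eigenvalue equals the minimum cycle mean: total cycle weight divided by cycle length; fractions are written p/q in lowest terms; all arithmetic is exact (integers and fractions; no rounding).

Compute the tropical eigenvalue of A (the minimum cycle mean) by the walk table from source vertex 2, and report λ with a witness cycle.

q=0: [∞, 0, ∞]
q=1: [9, ∞, -8]
q=2: [-3, 4, 4]
q=3: [-1, -1, -4]
Optimal cycle mean attained by: cycle 1->2->3->1, total 2 + (-8) + 5, length 3.
Answer: λ = -1/3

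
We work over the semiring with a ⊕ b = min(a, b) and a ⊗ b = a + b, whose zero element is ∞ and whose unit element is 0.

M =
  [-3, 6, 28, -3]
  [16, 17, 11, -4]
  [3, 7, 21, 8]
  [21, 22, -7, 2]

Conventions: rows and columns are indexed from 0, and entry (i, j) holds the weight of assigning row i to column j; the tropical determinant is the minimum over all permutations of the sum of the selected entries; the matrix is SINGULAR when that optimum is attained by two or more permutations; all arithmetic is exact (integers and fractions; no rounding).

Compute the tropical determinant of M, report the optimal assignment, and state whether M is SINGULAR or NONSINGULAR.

σ = (0, 1, 2, 3): (-3) + 17 + 21 + 2 = 37
σ = (0, 1, 3, 2): (-3) + 17 + 8 + (-7) = 15
σ = (0, 2, 1, 3): (-3) + 11 + 7 + 2 = 17
σ = (0, 2, 3, 1): (-3) + 11 + 8 + 22 = 38
σ = (0, 3, 1, 2): (-3) + (-4) + 7 + (-7) = -7
σ = (0, 3, 2, 1): (-3) + (-4) + 21 + 22 = 36
σ = (1, 0, 2, 3): 6 + 16 + 21 + 2 = 45
σ = (1, 0, 3, 2): 6 + 16 + 8 + (-7) = 23
σ = (1, 2, 0, 3): 6 + 11 + 3 + 2 = 22
σ = (1, 2, 3, 0): 6 + 11 + 8 + 21 = 46
σ = (1, 3, 0, 2): 6 + (-4) + 3 + (-7) = -2
σ = (1, 3, 2, 0): 6 + (-4) + 21 + 21 = 44
σ = (2, 0, 1, 3): 28 + 16 + 7 + 2 = 53
σ = (2, 0, 3, 1): 28 + 16 + 8 + 22 = 74
σ = (2, 1, 0, 3): 28 + 17 + 3 + 2 = 50
σ = (2, 1, 3, 0): 28 + 17 + 8 + 21 = 74
σ = (2, 3, 0, 1): 28 + (-4) + 3 + 22 = 49
σ = (2, 3, 1, 0): 28 + (-4) + 7 + 21 = 52
σ = (3, 0, 1, 2): (-3) + 16 + 7 + (-7) = 13
σ = (3, 0, 2, 1): (-3) + 16 + 21 + 22 = 56
σ = (3, 1, 0, 2): (-3) + 17 + 3 + (-7) = 10
σ = (3, 1, 2, 0): (-3) + 17 + 21 + 21 = 56
σ = (3, 2, 0, 1): (-3) + 11 + 3 + 22 = 33
σ = (3, 2, 1, 0): (-3) + 11 + 7 + 21 = 36
Optimal value attained by: σ = (0, 3, 1, 2).
Answer: det⊕(M) = -7; verdict: NONSINGULAR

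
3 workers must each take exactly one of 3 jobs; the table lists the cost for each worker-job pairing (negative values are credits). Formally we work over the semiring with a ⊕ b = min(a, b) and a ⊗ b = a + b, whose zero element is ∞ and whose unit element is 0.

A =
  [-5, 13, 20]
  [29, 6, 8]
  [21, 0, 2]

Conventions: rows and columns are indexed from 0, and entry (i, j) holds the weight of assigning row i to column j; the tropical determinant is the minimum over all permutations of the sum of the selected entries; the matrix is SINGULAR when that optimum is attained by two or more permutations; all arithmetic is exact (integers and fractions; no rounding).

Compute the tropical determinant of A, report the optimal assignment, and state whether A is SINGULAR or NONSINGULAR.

σ = (0, 1, 2): (-5) + 6 + 2 = 3
σ = (0, 2, 1): (-5) + 8 + 0 = 3
σ = (1, 0, 2): 13 + 29 + 2 = 44
σ = (1, 2, 0): 13 + 8 + 21 = 42
σ = (2, 0, 1): 20 + 29 + 0 = 49
σ = (2, 1, 0): 20 + 6 + 21 = 47
Optimal value attained by: σ = (0, 1, 2).
Answer: det⊕(A) = 3; verdict: SINGULAR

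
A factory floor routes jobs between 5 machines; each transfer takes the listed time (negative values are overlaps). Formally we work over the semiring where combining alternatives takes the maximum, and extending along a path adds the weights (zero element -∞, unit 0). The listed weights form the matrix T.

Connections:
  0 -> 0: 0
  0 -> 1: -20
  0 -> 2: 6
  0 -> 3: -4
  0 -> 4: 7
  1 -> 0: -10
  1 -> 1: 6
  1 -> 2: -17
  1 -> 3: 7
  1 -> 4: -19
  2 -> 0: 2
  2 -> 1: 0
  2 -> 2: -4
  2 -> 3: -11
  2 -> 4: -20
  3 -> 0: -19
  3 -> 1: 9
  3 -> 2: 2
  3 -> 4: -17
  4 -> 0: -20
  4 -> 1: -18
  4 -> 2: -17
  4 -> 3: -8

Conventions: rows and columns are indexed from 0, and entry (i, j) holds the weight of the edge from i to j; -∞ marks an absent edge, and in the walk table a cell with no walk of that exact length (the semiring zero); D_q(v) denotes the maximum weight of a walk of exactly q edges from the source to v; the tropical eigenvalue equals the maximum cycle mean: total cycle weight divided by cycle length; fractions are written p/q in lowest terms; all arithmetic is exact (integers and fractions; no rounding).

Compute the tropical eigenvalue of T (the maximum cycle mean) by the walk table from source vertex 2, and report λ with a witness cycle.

q=0: [-∞, -∞, 0, -∞, -∞]
q=1: [2, 0, -4, -11, -20]
q=2: [2, 6, 8, 7, 9]
q=3: [10, 16, 9, 13, 9]
q=4: [11, 22, 16, 23, 17]
q=5: [18, 32, 25, 29, 18]
Optimal cycle mean attained by: cycle 1->3->1, total 7 + 9, length 2.
Answer: λ = 8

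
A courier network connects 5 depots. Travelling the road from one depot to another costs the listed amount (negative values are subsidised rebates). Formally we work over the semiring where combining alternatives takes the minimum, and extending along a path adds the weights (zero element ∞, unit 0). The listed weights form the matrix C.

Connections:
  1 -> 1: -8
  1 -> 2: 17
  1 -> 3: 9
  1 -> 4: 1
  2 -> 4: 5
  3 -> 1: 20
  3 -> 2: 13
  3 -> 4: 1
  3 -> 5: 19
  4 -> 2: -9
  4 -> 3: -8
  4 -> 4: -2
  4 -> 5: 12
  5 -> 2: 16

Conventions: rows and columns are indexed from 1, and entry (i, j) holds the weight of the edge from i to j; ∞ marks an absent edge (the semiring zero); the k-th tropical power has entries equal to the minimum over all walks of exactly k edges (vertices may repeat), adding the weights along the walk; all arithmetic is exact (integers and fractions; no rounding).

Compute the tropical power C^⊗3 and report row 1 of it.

C^⊗2:
  [-16, -8, -7, -7, 13]
  [∞, -4, -3, 3, 17]
  [12, -8, -7, -1, 13]
  [12, -11, -10, -7, 10]
  [∞, ∞, ∞, 21, ∞]
C^⊗3:
  [-24, -16, -15, -15, 5]
  [17, -6, -5, -2, 15]
  [4, -10, -9, -6, 11]
  [4, -16, -15, -9, 5]
  [∞, 12, 13, 19, 33]
Answer: row 1 of C^⊗3 = [-24, -16, -15, -15, 5]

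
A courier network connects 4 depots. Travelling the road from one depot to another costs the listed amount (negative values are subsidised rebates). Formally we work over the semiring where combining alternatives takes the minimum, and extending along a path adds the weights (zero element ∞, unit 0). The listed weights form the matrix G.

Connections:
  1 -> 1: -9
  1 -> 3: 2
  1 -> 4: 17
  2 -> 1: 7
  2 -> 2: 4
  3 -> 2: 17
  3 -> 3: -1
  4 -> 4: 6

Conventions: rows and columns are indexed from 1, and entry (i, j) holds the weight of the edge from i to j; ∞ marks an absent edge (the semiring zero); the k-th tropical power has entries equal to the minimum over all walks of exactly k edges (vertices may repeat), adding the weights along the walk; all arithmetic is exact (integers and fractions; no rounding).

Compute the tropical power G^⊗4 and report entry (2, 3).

G^⊗2:
  [-18, 19, -7, 8]
  [-2, 8, 9, 24]
  [24, 16, -2, ∞]
  [∞, ∞, ∞, 12]
G^⊗3:
  [-27, 10, -16, -1]
  [-11, 12, 0, 15]
  [15, 15, -3, 41]
  [∞, ∞, ∞, 18]
G^⊗4:
  [-36, 1, -25, -10]
  [-20, 16, -9, 6]
  [6, 14, -4, 32]
  [∞, ∞, ∞, 24]
Key observation: the optimum is the walk 2->1->1->1->3, with weight 7 + (-9) + (-9) + 2 = -9.
Optimal value attained by: walk 2->1->1->1->3.
Answer: (G^⊗4)[2][3] = -9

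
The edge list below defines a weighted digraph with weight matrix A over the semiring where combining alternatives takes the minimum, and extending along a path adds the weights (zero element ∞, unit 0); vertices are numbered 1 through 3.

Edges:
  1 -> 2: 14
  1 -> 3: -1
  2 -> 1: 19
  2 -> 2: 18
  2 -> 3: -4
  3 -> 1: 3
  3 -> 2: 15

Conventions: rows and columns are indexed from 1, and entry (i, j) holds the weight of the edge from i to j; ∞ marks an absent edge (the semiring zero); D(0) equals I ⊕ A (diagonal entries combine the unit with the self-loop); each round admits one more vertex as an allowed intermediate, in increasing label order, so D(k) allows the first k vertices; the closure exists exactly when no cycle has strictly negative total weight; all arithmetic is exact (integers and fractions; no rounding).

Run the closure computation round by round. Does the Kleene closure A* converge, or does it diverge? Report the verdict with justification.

D(0):
  [0, 14, -1]
  [19, 0, -4]
  [3, 15, 0]
D(1):
  [0, 14, -1]
  [19, 0, -4]
  [3, 15, 0]
D(2):
  [0, 14, -1]
  [19, 0, -4]
  [3, 15, 0]
D(3):
  [0, 14, -1]
  [-1, 0, -4]
  [3, 15, 0]
Key observation: every diagonal entry stays at the unit through all rounds, so no improving cycle exists.
Answer: CONVERGES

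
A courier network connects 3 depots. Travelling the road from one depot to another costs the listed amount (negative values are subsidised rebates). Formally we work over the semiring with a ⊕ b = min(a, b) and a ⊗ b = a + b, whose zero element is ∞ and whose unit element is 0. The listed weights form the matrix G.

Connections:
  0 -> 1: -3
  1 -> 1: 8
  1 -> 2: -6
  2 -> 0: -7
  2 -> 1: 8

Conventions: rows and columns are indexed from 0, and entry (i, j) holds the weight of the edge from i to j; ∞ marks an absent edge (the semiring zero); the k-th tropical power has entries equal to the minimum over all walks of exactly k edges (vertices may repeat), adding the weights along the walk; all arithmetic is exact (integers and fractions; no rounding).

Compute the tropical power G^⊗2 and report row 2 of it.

G^⊗2:
  [∞, 5, -9]
  [-13, 2, 2]
  [∞, -10, 2]
Answer: row 2 of G^⊗2 = [∞, -10, 2]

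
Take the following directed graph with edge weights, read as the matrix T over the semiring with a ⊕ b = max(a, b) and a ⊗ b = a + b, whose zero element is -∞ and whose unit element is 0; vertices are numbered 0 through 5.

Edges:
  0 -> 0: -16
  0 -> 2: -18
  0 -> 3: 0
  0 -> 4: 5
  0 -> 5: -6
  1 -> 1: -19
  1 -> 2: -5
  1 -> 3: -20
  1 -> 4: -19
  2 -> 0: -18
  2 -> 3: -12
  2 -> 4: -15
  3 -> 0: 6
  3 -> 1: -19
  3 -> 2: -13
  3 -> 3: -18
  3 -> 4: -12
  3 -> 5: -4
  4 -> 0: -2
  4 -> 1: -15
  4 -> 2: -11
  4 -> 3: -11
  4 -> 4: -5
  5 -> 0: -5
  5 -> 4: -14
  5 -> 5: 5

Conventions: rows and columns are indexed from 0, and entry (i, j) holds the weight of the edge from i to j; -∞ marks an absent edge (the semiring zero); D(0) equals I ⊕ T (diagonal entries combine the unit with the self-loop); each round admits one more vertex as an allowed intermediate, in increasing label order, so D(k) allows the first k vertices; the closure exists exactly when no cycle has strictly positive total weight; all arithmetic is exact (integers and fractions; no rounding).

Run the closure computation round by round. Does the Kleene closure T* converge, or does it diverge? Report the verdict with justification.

Detection: at round 0, diagonal entry (5, 5) turns strictly positive.
Key observation: the cycle 5->5 has total weight 5, which is strictly positive.
Answer: DIVERGES — positive cycle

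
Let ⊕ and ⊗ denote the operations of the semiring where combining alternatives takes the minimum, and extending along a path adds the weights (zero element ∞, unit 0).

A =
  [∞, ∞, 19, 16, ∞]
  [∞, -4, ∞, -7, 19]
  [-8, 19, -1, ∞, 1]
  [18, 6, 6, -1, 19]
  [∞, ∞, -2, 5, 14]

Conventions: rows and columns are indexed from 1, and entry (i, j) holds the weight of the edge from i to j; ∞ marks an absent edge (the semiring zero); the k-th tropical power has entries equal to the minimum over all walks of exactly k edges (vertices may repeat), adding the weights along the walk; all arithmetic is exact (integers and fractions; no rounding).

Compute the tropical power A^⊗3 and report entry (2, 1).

A^⊗2:
  [11, 22, 18, 15, 20]
  [11, -8, -1, -11, 12]
  [-9, 15, -2, 6, 0]
  [-2, 2, 5, -2, 7]
  [-10, 11, -3, 4, -1]
A^⊗3:
  [10, 18, 17, 14, 19]
  [-9, -12, -5, -15, 0]
  [-10, 11, -3, 5, -1]
  [-3, -2, 4, -5, 6]
  [-11, 7, -4, 3, -2]
Key observation: the optimum is the walk 2->4->3->1, with weight (-7) + 6 + (-8) = -9.
Optimal value attained by: walk 2->4->3->1.
Answer: (A^⊗3)[2][1] = -9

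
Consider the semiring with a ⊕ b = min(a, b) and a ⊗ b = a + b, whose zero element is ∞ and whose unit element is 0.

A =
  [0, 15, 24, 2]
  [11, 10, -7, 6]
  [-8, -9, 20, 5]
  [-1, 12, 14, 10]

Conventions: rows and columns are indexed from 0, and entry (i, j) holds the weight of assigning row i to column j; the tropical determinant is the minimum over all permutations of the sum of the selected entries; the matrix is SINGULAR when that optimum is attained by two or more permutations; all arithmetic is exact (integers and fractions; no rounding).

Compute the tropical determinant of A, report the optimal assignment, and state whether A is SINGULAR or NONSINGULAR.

σ = (0, 1, 2, 3): 0 + 10 + 20 + 10 = 40
σ = (0, 1, 3, 2): 0 + 10 + 5 + 14 = 29
σ = (0, 2, 1, 3): 0 + (-7) + (-9) + 10 = -6
σ = (0, 2, 3, 1): 0 + (-7) + 5 + 12 = 10
σ = (0, 3, 1, 2): 0 + 6 + (-9) + 14 = 11
σ = (0, 3, 2, 1): 0 + 6 + 20 + 12 = 38
σ = (1, 0, 2, 3): 15 + 11 + 20 + 10 = 56
σ = (1, 0, 3, 2): 15 + 11 + 5 + 14 = 45
σ = (1, 2, 0, 3): 15 + (-7) + (-8) + 10 = 10
σ = (1, 2, 3, 0): 15 + (-7) + 5 + (-1) = 12
σ = (1, 3, 0, 2): 15 + 6 + (-8) + 14 = 27
σ = (1, 3, 2, 0): 15 + 6 + 20 + (-1) = 40
σ = (2, 0, 1, 3): 24 + 11 + (-9) + 10 = 36
σ = (2, 0, 3, 1): 24 + 11 + 5 + 12 = 52
σ = (2, 1, 0, 3): 24 + 10 + (-8) + 10 = 36
σ = (2, 1, 3, 0): 24 + 10 + 5 + (-1) = 38
σ = (2, 3, 0, 1): 24 + 6 + (-8) + 12 = 34
σ = (2, 3, 1, 0): 24 + 6 + (-9) + (-1) = 20
σ = (3, 0, 1, 2): 2 + 11 + (-9) + 14 = 18
σ = (3, 0, 2, 1): 2 + 11 + 20 + 12 = 45
σ = (3, 1, 0, 2): 2 + 10 + (-8) + 14 = 18
σ = (3, 1, 2, 0): 2 + 10 + 20 + (-1) = 31
σ = (3, 2, 0, 1): 2 + (-7) + (-8) + 12 = -1
σ = (3, 2, 1, 0): 2 + (-7) + (-9) + (-1) = -15
Optimal value attained by: σ = (3, 2, 1, 0).
Answer: det⊕(A) = -15; verdict: NONSINGULAR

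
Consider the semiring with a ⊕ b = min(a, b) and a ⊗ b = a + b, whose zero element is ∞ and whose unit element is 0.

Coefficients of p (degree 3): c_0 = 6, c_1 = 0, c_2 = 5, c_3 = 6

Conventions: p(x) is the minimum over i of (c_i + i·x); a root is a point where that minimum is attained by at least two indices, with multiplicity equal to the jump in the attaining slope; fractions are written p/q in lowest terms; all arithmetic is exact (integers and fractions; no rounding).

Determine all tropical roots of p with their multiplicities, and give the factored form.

hull edge (i=0, c=6) to (i=1, c=0): slope -6, span 1
hull edge (i=1, c=0) to (i=3, c=6): slope 3, span 2
Factored form: p(x) = 6 ⊗ (x ⊕ (-3)) ⊗ (x ⊕ (-3)) ⊗ (x ⊕ 6)
Answer: roots = -3 (mult 2), 6 (mult 1)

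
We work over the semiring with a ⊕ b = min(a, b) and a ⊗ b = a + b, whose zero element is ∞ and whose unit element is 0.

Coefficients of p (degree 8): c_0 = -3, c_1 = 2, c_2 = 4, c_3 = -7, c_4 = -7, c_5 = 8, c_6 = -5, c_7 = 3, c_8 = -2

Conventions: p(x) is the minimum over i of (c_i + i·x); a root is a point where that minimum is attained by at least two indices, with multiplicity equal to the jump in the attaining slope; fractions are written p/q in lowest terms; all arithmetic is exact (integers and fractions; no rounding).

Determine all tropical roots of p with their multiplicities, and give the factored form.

hull edge (i=0, c=-3) to (i=3, c=-7): slope -4/3, span 3
hull edge (i=3, c=-7) to (i=4, c=-7): slope 0, span 1
hull edge (i=4, c=-7) to (i=6, c=-5): slope 1, span 2
hull edge (i=6, c=-5) to (i=8, c=-2): slope 3/2, span 2
Factored form: p(x) = -2 ⊗ (x ⊕ (-3/2)) ⊗ (x ⊕ (-3/2)) ⊗ (x ⊕ (-1)) ⊗ (x ⊕ (-1)) ⊗ (x ⊕ 0) ⊗ (x ⊕ 4/3) ⊗ (x ⊕ 4/3) ⊗ (x ⊕ 4/3)
Answer: roots = -3/2 (mult 2), -1 (mult 2), 0 (mult 1), 4/3 (mult 3)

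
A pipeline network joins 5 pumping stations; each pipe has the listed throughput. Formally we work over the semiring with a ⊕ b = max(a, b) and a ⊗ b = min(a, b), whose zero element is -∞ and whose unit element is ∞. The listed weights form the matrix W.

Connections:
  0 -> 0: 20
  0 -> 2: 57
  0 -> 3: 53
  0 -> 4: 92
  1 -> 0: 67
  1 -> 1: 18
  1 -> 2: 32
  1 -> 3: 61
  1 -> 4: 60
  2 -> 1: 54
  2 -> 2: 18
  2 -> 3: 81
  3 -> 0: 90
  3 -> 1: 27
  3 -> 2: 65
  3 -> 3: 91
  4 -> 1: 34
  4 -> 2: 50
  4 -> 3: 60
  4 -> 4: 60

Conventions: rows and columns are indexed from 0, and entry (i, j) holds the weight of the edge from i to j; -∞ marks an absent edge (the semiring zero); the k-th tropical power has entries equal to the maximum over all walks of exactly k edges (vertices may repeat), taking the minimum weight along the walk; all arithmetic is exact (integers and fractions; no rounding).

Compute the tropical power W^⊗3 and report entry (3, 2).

W^⊗2:
  [53, 54, 53, 60, 60]
  [61, 34, 61, 61, 67]
  [81, 27, 65, 81, 54]
  [90, 54, 65, 91, 90]
  [60, 50, 60, 60, 60]
W^⊗3:
  [60, 53, 60, 60, 60]
  [61, 54, 61, 61, 61]
  [81, 54, 65, 81, 81]
  [90, 54, 65, 91, 90]
  [60, 54, 60, 60, 60]
Key observation: the optimum is the walk 3->2->3->2, with weight 65 min 81 min 65 = 65.
Optimal value attained by: walk 3->2->3->2.
Answer: (W^⊗3)[3][2] = 65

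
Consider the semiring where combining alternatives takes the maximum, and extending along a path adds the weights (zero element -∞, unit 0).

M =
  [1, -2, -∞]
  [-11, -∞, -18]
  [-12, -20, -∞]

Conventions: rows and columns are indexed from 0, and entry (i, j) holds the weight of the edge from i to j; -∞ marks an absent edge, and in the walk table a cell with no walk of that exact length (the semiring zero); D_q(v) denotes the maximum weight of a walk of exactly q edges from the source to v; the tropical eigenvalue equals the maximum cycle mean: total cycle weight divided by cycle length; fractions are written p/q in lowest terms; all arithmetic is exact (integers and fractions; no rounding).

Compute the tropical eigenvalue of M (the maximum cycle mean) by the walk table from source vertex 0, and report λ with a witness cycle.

q=0: [0, -∞, -∞]
q=1: [1, -2, -∞]
q=2: [2, -1, -20]
q=3: [3, 0, -19]
Optimal cycle mean attained by: cycle 0->0, total 1, length 1.
Answer: λ = 1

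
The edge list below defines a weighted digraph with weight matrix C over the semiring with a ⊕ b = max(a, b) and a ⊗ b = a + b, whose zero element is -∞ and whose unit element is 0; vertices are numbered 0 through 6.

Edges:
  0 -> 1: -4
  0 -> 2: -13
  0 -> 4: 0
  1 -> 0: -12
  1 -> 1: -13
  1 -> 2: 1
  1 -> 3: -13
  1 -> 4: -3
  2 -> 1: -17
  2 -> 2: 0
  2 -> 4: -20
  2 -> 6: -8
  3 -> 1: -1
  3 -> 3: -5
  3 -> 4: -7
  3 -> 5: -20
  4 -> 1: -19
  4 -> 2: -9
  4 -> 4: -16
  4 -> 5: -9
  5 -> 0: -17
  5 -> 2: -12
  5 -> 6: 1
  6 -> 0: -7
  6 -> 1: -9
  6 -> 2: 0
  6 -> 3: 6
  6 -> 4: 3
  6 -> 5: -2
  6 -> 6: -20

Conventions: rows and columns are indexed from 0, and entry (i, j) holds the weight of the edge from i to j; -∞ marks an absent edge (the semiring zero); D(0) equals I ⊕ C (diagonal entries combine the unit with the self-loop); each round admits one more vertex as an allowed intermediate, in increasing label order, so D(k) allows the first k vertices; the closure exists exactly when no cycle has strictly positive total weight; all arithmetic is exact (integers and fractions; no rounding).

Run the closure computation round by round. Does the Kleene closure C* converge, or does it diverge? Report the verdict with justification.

D(0):
  [0, -4, -13, -∞, 0, -∞, -∞]
  [-12, 0, 1, -13, -3, -∞, -∞]
  [-∞, -17, 0, -∞, -20, -∞, -8]
  [-∞, -1, -∞, 0, -7, -20, -∞]
  [-∞, -19, -9, -∞, 0, -9, -∞]
  [-17, -∞, -12, -∞, -∞, 0, 1]
  [-7, -9, 0, 6, 3, -2, 0]
D(1):
  [0, -4, -13, -∞, 0, -∞, -∞]
  [-12, 0, 1, -13, -3, -∞, -∞]
  [-∞, -17, 0, -∞, -20, -∞, -8]
  [-∞, -1, -∞, 0, -7, -20, -∞]
  [-∞, -19, -9, -∞, 0, -9, -∞]
  [-17, -21, -12, -∞, -17, 0, 1]
  [-7, -9, 0, 6, 3, -2, 0]
D(2):
  [0, -4, -3, -17, 0, -∞, -∞]
  [-12, 0, 1, -13, -3, -∞, -∞]
  [-29, -17, 0, -30, -20, -∞, -8]
  [-13, -1, 0, 0, -4, -20, -∞]
  [-31, -19, -9, -32, 0, -9, -∞]
  [-17, -21, -12, -34, -17, 0, 1]
  [-7, -9, 0, 6, 3, -2, 0]
D(3):
  [0, -4, -3, -17, 0, -∞, -11]
  [-12, 0, 1, -13, -3, -∞, -7]
  [-29, -17, 0, -30, -20, -∞, -8]
  [-13, -1, 0, 0, -4, -20, -8]
  [-31, -19, -9, -32, 0, -9, -17]
  [-17, -21, -12, -34, -17, 0, 1]
  [-7, -9, 0, 6, 3, -2, 0]
D(4):
  [0, -4, -3, -17, 0, -37, -11]
  [-12, 0, 1, -13, -3, -33, -7]
  [-29, -17, 0, -30, -20, -50, -8]
  [-13, -1, 0, 0, -4, -20, -8]
  [-31, -19, -9, -32, 0, -9, -17]
  [-17, -21, -12, -34, -17, 0, 1]
  [-7, 5, 6, 6, 3, -2, 0]
D(5):
  [0, -4, -3, -17, 0, -9, -11]
  [-12, 0, 1, -13, -3, -12, -7]
  [-29, -17, 0, -30, -20, -29, -8]
  [-13, -1, 0, 0, -4, -13, -8]
  [-31, -19, -9, -32, 0, -9, -17]
  [-17, -21, -12, -34, -17, 0, 1]
  [-7, 5, 6, 6, 3, -2, 0]
D(6):
  [0, -4, -3, -17, 0, -9, -8]
  [-12, 0, 1, -13, -3, -12, -7]
  [-29, -17, 0, -30, -20, -29, -8]
  [-13, -1, 0, 0, -4, -13, -8]
  [-26, -19, -9, -32, 0, -9, -8]
  [-17, -21, -12, -34, -17, 0, 1]
  [-7, 5, 6, 6, 3, -2, 0]
D(7):
  [0, -3, -2, -2, 0, -9, -8]
  [-12, 0, 1, -1, -3, -9, -7]
  [-15, -3, 0, -2, -5, -10, -8]
  [-13, -1, 0, 0, -4, -10, -8]
  [-15, -3, -2, -2, 0, -9, -8]
  [-6, 6, 7, 7, 4, 0, 1]
  [-7, 5, 6, 6, 3, -2, 0]
Key observation: every diagonal entry stays at the unit through all rounds, so no improving cycle exists.
Answer: CONVERGES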